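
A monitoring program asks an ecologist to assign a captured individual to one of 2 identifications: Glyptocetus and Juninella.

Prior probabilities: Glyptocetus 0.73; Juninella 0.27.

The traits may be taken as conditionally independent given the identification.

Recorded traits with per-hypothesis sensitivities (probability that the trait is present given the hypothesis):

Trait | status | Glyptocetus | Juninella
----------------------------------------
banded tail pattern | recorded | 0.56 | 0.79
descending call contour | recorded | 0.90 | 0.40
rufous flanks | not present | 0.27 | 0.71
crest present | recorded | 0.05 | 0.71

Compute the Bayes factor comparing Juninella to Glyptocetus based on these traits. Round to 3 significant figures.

Take the product of per-trait likelihoods under each hypothesis (using 1 − P(present | H) for each absent trait), then divide.
  Juninella: 0.79 × 0.40 × (1 − 0.71) × 0.71 = 0.065064
  Glyptocetus: 0.56 × 0.90 × (1 − 0.27) × 0.05 = 0.018396
Bayes factor = 0.065064 / 0.018396 ≈ 3.54

3.54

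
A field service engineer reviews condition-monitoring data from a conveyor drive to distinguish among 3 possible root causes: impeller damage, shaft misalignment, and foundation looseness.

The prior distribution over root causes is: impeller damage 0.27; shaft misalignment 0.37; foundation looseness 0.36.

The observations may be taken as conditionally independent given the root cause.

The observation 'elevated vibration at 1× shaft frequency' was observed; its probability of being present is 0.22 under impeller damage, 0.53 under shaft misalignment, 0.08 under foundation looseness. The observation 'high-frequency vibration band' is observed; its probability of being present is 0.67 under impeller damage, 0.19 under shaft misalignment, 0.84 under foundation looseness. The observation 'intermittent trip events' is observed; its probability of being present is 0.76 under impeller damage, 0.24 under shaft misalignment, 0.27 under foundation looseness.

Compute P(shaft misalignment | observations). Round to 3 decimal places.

0.196

For each hypothesis, the unnormalized posterior weight is prior × product of the observation likelihoods:
  impeller damage: 0.27 × 0.22 × 0.67 × 0.76 = 0.030246
  shaft misalignment: 0.37 × 0.53 × 0.19 × 0.24 = 0.0089422
  foundation looseness: 0.36 × 0.08 × 0.84 × 0.27 = 0.0065318
The unnormalized weights sum to 0.04572.
P(shaft misalignment | evidence) = 0.0089422 / 0.04572 ≈ 0.196.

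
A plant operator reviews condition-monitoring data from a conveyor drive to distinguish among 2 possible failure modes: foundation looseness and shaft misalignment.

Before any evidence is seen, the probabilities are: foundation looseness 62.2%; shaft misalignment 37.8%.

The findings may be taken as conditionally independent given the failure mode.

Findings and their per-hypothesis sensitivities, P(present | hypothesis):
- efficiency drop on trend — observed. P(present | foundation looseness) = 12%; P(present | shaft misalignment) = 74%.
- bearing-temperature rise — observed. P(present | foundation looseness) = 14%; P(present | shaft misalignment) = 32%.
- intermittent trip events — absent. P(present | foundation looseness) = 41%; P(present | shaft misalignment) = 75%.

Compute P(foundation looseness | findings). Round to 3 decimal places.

Multiply each prior by the joint likelihood of the evidence pattern (using 1 − P(present | H) for each absent finding):
  foundation looseness: 0.622 × 0.12 × 0.14 × (1 − 0.41) = 0.0061653
  shaft misalignment: 0.378 × 0.74 × 0.32 × (1 − 0.75) = 0.022378
The unnormalized weights sum to 0.028543.
P(foundation looseness | evidence) = 0.0061653 / 0.028543 ≈ 0.216.

0.216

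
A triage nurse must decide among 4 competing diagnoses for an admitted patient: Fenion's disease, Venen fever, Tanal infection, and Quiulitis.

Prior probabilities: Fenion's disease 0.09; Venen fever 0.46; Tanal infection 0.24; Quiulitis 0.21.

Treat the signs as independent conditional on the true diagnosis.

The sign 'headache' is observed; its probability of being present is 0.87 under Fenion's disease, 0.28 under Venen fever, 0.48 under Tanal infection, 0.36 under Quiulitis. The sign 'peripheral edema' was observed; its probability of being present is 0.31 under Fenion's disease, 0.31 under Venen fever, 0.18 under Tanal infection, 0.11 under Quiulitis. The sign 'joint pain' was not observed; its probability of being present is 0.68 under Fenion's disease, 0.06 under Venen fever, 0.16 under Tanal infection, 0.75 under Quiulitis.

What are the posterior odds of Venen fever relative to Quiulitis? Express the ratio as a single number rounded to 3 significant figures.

18.1

Unnormalized posterior weight (prior times the sign likelihoods) for each of the two hypotheses (using 1 − P(present | H) for each absent sign):
  Venen fever: 0.46 × 0.28 × 0.31 × (1 − 0.06) = 0.037532
  Quiulitis: 0.21 × 0.36 × 0.11 × (1 − 0.75) = 0.002079
Posterior odds = 0.037532 / 0.002079 ≈ 18.1.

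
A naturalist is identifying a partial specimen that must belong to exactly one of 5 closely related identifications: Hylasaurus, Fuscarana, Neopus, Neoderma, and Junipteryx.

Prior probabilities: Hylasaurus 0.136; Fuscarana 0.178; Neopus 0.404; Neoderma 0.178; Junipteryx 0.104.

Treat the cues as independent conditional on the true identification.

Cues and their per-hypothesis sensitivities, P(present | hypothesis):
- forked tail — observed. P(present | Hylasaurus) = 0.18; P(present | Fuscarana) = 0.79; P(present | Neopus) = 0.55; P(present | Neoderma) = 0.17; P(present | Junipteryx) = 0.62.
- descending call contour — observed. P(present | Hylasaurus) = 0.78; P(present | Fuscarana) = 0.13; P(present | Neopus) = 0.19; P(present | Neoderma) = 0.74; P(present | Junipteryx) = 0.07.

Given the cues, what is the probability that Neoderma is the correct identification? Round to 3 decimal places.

Multiply each prior by the joint likelihood of the cue pattern:
  Hylasaurus: 0.136 × 0.18 × 0.78 = 0.019094
  Fuscarana: 0.178 × 0.79 × 0.13 = 0.018281
  Neopus: 0.404 × 0.55 × 0.19 = 0.042218
  Neoderma: 0.178 × 0.17 × 0.74 = 0.022392
  Junipteryx: 0.104 × 0.62 × 0.07 = 0.0045136
Normalizing constant Z = 0.019094 + 0.018281 + 0.042218 + 0.022392 + 0.0045136 = 0.1065.
P(Neoderma | evidence) = 0.022392 / 0.1065 ≈ 0.210.

0.210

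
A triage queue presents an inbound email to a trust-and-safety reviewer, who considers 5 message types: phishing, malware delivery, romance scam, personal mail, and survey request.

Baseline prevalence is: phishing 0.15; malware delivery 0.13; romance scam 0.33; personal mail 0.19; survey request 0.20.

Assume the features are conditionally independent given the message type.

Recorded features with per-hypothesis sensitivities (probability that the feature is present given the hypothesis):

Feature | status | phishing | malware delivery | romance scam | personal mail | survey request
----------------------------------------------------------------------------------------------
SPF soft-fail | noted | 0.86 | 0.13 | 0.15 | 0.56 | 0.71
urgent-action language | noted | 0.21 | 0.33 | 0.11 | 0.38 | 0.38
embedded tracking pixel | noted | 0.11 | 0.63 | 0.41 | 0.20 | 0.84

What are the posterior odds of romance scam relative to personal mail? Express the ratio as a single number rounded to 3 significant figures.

The normalizing constant cancels in an odds ratio, so compute prior × likelihood for the two hypotheses only:
  romance scam: 0.33 × 0.15 × 0.11 × 0.41 = 0.0022324
  personal mail: 0.19 × 0.56 × 0.38 × 0.20 = 0.0080864
Odds(romance scam : personal mail) = 0.0022324 / 0.0080864 ≈ 0.276.

0.276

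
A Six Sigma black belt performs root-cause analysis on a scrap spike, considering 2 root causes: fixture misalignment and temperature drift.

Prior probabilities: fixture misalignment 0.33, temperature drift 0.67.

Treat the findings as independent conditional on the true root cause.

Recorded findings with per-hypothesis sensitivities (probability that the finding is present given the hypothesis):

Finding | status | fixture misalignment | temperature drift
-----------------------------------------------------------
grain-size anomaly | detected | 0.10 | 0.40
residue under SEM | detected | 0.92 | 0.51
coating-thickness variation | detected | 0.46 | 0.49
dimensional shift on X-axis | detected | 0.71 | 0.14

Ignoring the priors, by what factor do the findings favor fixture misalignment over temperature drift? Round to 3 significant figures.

2.15

Take the product of per-finding likelihoods under each hypothesis, then divide.
  fixture misalignment: 0.10 × 0.92 × 0.46 × 0.71 = 0.030047
  temperature drift: 0.40 × 0.51 × 0.49 × 0.14 = 0.013994
Bayes factor = 0.030047 / 0.013994 ≈ 2.15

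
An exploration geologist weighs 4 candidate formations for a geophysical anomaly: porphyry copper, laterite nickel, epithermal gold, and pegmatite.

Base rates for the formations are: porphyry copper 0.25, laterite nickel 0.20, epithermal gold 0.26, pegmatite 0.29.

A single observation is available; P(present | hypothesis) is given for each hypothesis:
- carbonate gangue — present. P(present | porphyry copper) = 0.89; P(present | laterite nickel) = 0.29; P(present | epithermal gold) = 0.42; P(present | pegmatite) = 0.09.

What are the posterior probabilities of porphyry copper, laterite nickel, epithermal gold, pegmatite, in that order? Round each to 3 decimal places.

0.535, 0.139, 0.263, 0.063

Multiply each prior by the likelihood of the observation:
  porphyry copper: 0.25 × 0.89 = 0.2225
  laterite nickel: 0.20 × 0.29 = 0.058
  epithermal gold: 0.26 × 0.42 = 0.1092
  pegmatite: 0.29 × 0.09 = 0.0261
Normalizing constant Z = 0.2225 + 0.058 + 0.1092 + 0.0261 = 0.4158.
P(porphyry copper | evidence) = 0.2225 / 0.4158 ≈ 0.535
P(laterite nickel | evidence) = 0.058 / 0.4158 ≈ 0.139
P(epithermal gold | evidence) = 0.1092 / 0.4158 ≈ 0.263
P(pegmatite | evidence) = 0.0261 / 0.4158 ≈ 0.063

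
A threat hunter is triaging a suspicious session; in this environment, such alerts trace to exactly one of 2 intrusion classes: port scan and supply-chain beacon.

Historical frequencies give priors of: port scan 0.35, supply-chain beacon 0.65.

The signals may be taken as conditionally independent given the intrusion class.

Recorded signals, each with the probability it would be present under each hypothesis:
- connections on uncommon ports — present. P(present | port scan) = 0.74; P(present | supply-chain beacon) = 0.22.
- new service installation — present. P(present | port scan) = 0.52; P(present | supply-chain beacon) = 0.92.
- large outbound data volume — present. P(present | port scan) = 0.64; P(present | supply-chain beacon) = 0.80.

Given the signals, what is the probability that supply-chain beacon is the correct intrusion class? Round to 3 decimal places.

0.550

For each hypothesis, the unnormalized posterior weight is prior × product of the signal likelihoods:
  port scan: 0.35 × 0.74 × 0.52 × 0.64 = 0.086195
  supply-chain beacon: 0.65 × 0.22 × 0.92 × 0.80 = 0.10525
Normalizing constant Z = 0.086195 + 0.10525 = 0.19144.
P(supply-chain beacon | evidence) = 0.10525 / 0.19144 ≈ 0.550.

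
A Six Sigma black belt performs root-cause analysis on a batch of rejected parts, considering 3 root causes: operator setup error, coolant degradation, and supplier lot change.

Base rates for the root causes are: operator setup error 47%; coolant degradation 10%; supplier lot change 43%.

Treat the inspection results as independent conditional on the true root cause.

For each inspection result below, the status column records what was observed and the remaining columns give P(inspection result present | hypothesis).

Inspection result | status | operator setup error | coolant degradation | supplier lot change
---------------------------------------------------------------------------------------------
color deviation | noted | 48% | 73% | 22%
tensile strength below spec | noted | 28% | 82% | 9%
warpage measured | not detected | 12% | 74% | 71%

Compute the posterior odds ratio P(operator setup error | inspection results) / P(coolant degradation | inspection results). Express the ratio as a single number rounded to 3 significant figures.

3.57

Posterior odds equal prior odds times the likelihood ratio; only the two competing hypotheses matter (using 1 − P(present | H) for each absent inspection result).
  operator setup error: 0.47 × 0.48 × 0.28 × (1 − 0.12) = 0.055588
  coolant degradation: 0.10 × 0.73 × 0.82 × (1 − 0.74) = 0.015564
Posterior odds = 0.055588 / 0.015564 ≈ 3.57.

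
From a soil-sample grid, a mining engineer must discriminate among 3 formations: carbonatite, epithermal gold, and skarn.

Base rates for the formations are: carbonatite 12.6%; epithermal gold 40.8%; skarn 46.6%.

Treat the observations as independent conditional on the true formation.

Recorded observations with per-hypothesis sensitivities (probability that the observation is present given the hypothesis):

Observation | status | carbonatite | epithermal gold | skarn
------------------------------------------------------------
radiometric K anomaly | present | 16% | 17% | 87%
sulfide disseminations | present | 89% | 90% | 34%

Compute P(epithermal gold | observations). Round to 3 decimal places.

0.286

For each hypothesis, the unnormalized posterior weight is prior × product of the observation likelihoods:
  carbonatite: 0.126 × 0.16 × 0.89 = 0.017942
  epithermal gold: 0.408 × 0.17 × 0.90 = 0.062424
  skarn: 0.466 × 0.87 × 0.34 = 0.13784
Normalizing constant Z = 0.017942 + 0.062424 + 0.13784 = 0.21821.
P(epithermal gold | evidence) = 0.062424 / 0.21821 ≈ 0.286.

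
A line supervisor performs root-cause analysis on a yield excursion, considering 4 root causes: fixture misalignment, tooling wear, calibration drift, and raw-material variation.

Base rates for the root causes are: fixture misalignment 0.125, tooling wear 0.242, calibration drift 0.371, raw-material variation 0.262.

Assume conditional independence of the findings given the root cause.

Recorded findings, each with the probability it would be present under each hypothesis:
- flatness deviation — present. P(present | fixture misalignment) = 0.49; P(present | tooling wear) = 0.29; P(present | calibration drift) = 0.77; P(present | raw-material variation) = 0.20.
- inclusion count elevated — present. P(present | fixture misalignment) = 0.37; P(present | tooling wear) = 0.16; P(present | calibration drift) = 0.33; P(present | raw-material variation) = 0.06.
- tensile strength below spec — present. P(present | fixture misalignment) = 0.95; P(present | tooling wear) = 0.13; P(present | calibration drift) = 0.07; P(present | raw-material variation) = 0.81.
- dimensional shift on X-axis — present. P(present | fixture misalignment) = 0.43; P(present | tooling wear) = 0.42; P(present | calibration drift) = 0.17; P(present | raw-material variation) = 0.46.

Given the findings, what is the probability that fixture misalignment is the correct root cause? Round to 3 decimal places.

By Bayes' rule with conditional independence, the unnormalized weight for each hypothesis is prior × ∏ likelihoods:
  fixture misalignment: 0.125 × 0.49 × 0.37 × 0.95 × 0.43 = 0.0092576
  tooling wear: 0.242 × 0.29 × 0.16 × 0.13 × 0.42 = 0.00061309
  calibration drift: 0.371 × 0.77 × 0.33 × 0.07 × 0.17 = 0.0011218
  raw-material variation: 0.262 × 0.20 × 0.06 × 0.81 × 0.46 = 0.0011715
Normalizing constant Z = 0.0092576 + 0.00061309 + 0.0011218 + 0.0011715 = 0.012164.
P(fixture misalignment | evidence) = 0.0092576 / 0.012164 ≈ 0.761.

0.761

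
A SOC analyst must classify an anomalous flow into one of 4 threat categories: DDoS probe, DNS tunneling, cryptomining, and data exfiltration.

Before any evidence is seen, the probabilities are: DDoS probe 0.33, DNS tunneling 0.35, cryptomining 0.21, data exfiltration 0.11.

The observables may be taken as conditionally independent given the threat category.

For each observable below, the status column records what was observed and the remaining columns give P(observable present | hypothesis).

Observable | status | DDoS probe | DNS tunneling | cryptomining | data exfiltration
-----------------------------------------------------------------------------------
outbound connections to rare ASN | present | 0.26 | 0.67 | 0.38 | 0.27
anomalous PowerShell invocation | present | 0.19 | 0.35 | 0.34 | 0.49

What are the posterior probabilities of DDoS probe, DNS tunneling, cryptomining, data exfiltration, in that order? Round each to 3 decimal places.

By Bayes' rule with conditional independence, the unnormalized weight for each hypothesis is prior × ∏ likelihoods:
  DDoS probe: 0.33 × 0.26 × 0.19 = 0.016302
  DNS tunneling: 0.35 × 0.67 × 0.35 = 0.082075
  cryptomining: 0.21 × 0.38 × 0.34 = 0.027132
  data exfiltration: 0.11 × 0.27 × 0.49 = 0.014553
Marginal likelihood of the evidence = 0.14006.
P(DDoS probe | evidence) = 0.016302 / 0.14006 ≈ 0.116
P(DNS tunneling | evidence) = 0.082075 / 0.14006 ≈ 0.586
P(cryptomining | evidence) = 0.027132 / 0.14006 ≈ 0.194
P(data exfiltration | evidence) = 0.014553 / 0.14006 ≈ 0.104

0.116, 0.586, 0.194, 0.104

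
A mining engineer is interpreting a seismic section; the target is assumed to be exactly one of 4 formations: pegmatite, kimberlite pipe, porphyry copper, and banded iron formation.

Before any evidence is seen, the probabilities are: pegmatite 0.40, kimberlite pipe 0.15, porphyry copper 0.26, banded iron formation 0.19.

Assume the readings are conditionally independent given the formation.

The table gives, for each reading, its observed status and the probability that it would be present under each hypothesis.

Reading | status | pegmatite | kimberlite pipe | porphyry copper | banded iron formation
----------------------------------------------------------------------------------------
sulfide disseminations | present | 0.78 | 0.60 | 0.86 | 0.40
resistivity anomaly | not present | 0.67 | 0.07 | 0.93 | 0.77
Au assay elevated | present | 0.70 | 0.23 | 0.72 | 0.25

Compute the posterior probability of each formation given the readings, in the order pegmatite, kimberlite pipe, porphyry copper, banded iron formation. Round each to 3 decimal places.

Multiply each prior by the joint likelihood of the reading pattern (using 1 − P(present | H) for each absent reading):
  pegmatite: 0.40 × 0.78 × (1 − 0.67) × 0.70 = 0.072072
  kimberlite pipe: 0.15 × 0.60 × (1 − 0.07) × 0.23 = 0.019251
  porphyry copper: 0.26 × 0.86 × (1 − 0.93) × 0.72 = 0.011269
  banded iron formation: 0.19 × 0.40 × (1 − 0.77) × 0.25 = 0.00437
Marginal likelihood of the evidence = 0.10696.
P(pegmatite | evidence) = 0.072072 / 0.10696 ≈ 0.674
P(kimberlite pipe | evidence) = 0.019251 / 0.10696 ≈ 0.180
P(porphyry copper | evidence) = 0.011269 / 0.10696 ≈ 0.105
P(banded iron formation | evidence) = 0.00437 / 0.10696 ≈ 0.041

0.674, 0.180, 0.105, 0.041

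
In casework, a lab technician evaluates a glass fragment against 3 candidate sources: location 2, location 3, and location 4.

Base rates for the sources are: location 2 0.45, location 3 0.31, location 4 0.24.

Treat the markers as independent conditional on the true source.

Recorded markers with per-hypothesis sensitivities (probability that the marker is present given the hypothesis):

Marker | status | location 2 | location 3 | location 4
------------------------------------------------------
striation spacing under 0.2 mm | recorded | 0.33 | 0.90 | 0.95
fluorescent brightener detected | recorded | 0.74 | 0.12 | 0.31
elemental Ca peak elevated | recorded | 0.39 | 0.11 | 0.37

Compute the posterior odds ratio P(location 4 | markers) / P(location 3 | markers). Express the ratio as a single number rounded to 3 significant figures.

7.10

Posterior odds equal prior odds times the likelihood ratio; only the two competing hypotheses matter.
  location 4: 0.24 × 0.95 × 0.31 × 0.37 = 0.026152
  location 3: 0.31 × 0.90 × 0.12 × 0.11 = 0.0036828
Posterior odds = 0.026152 / 0.0036828 ≈ 7.10.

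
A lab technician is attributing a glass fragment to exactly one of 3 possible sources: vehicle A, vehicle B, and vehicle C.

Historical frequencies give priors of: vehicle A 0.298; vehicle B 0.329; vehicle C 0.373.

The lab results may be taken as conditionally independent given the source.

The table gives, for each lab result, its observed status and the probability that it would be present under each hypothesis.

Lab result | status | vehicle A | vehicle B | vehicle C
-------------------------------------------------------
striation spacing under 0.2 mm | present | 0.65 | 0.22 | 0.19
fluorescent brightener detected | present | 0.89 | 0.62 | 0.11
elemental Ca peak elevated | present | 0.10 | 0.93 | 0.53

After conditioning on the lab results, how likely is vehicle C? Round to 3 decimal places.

By Bayes' rule with conditional independence, the unnormalized weight for each hypothesis is prior × ∏ likelihoods:
  vehicle A: 0.298 × 0.65 × 0.89 × 0.10 = 0.017239
  vehicle B: 0.329 × 0.22 × 0.62 × 0.93 = 0.041734
  vehicle C: 0.373 × 0.19 × 0.11 × 0.53 = 0.0041317
The unnormalized weights sum to 0.063105.
P(vehicle C | evidence) = 0.0041317 / 0.063105 ≈ 0.065.

0.065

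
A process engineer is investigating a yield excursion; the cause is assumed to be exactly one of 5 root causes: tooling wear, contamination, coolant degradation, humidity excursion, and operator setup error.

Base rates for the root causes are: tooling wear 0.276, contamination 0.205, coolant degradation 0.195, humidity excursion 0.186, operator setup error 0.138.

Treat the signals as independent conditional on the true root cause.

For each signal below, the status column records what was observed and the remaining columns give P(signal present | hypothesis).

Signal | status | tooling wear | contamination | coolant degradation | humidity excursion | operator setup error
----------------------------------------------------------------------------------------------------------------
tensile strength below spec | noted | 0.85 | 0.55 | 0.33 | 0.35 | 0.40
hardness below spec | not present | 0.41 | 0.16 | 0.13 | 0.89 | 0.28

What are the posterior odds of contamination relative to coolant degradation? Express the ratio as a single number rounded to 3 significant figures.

Posterior odds equal prior odds times the likelihood ratio; only the two competing hypotheses matter (using 1 − P(present | H) for each absent signal).
  contamination: 0.205 × 0.55 × (1 − 0.16) = 0.09471
  coolant degradation: 0.195 × 0.33 × (1 − 0.13) = 0.055985
Posterior odds = 0.09471 / 0.055985 ≈ 1.69.

1.69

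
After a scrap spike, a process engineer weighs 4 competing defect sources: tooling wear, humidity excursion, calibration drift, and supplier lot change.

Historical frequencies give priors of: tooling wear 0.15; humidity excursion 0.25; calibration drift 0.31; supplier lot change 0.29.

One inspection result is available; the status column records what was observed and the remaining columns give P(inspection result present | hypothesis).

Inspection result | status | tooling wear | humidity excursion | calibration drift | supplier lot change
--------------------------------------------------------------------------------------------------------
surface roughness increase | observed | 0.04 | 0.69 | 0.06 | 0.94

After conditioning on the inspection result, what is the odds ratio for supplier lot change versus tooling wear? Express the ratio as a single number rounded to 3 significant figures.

45.4

The normalizing constant cancels in an odds ratio, so compute prior × likelihood for the two hypotheses only:
  supplier lot change: 0.29 × 0.94 = 0.2726
  tooling wear: 0.15 × 0.04 = 0.006
Posterior odds = 0.2726 / 0.006 ≈ 45.4.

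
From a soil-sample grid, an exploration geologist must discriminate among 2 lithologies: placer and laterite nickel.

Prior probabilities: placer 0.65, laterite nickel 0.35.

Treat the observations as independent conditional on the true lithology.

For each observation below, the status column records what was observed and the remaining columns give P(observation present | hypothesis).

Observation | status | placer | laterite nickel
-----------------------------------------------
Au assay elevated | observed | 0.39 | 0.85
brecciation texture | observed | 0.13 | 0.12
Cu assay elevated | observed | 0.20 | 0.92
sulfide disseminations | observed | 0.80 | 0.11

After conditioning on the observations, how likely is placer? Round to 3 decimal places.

For each hypothesis, the unnormalized posterior weight is prior × product of the observation likelihoods:
  placer: 0.65 × 0.39 × 0.13 × 0.20 × 0.80 = 0.0052728
  laterite nickel: 0.35 × 0.85 × 0.12 × 0.92 × 0.11 = 0.0036128
Marginal likelihood of the evidence = 0.0088856.
P(placer | evidence) = 0.0052728 / 0.0088856 ≈ 0.593.

0.593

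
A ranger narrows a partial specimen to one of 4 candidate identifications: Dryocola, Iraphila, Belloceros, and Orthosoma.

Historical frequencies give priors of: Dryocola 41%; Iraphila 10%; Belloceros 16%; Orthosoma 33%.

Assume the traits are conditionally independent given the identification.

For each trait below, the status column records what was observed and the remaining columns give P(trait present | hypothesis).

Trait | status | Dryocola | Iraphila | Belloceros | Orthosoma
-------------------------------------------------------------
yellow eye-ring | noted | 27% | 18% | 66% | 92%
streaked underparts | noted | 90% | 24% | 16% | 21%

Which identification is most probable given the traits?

For each hypothesis, the unnormalized posterior weight is prior × product of the trait likelihoods:
  Dryocola: 0.41 × 0.27 × 0.90 = 0.09963
  Iraphila: 0.10 × 0.18 × 0.24 = 0.00432
  Belloceros: 0.16 × 0.66 × 0.16 = 0.016896
  Orthosoma: 0.33 × 0.92 × 0.21 = 0.063756
Marginal likelihood of the evidence = 0.1846.
P(Dryocola | evidence) ≈ 0.09963 / 0.1846 ≈ 0.540
P(Iraphila | evidence) ≈ 0.00432 / 0.1846 ≈ 0.023
P(Belloceros | evidence) ≈ 0.016896 / 0.1846 ≈ 0.092
P(Orthosoma | evidence) ≈ 0.063756 / 0.1846 ≈ 0.345
The largest is 0.540, so Dryocola is most probable.

Dryocola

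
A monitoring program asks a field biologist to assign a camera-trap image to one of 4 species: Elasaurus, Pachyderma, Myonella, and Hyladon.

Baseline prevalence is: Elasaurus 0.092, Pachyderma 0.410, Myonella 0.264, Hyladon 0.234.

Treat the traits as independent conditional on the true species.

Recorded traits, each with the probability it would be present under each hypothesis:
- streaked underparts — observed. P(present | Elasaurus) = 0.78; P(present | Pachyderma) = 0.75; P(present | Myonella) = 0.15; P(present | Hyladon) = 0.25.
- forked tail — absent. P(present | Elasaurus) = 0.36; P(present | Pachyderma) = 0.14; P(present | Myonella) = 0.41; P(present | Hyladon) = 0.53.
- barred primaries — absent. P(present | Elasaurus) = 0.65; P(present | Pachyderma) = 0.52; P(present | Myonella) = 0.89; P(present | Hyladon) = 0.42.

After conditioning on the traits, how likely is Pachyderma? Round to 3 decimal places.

0.786

Multiply each prior by the joint likelihood of the trait pattern (using 1 − P(present | H) for each absent trait):
  Elasaurus: 0.092 × 0.78 × (1 − 0.36) × (1 − 0.65) = 0.016074
  Pachyderma: 0.410 × 0.75 × (1 − 0.14) × (1 − 0.52) = 0.12694
  Myonella: 0.264 × 0.15 × (1 − 0.41) × (1 − 0.89) = 0.00257
  Hyladon: 0.234 × 0.25 × (1 − 0.53) × (1 − 0.42) = 0.015947
Marginal likelihood of the evidence = 0.16153.
P(Pachyderma | evidence) = 0.12694 / 0.16153 ≈ 0.786.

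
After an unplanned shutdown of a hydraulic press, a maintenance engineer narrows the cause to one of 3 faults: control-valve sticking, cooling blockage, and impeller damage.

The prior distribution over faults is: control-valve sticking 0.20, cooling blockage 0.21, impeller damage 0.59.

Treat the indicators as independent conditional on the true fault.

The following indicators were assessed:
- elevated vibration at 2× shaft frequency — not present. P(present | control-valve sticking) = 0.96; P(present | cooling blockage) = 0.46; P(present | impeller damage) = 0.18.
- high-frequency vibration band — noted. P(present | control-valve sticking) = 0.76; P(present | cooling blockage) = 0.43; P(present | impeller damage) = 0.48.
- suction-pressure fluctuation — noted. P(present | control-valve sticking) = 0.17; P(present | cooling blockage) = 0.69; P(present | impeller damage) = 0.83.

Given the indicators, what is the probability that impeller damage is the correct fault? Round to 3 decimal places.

Multiply each prior by the joint likelihood of the indicator pattern (using 1 − P(present | H) for each absent indicator):
  control-valve sticking: 0.20 × (1 − 0.96) × 0.76 × 0.17 = 0.0010336
  cooling blockage: 0.21 × (1 − 0.46) × 0.43 × 0.69 = 0.033646
  impeller damage: 0.59 × (1 − 0.18) × 0.48 × 0.83 = 0.19275
The unnormalized weights sum to 0.22743.
P(impeller damage | evidence) = 0.19275 / 0.22743 ≈ 0.848.

0.848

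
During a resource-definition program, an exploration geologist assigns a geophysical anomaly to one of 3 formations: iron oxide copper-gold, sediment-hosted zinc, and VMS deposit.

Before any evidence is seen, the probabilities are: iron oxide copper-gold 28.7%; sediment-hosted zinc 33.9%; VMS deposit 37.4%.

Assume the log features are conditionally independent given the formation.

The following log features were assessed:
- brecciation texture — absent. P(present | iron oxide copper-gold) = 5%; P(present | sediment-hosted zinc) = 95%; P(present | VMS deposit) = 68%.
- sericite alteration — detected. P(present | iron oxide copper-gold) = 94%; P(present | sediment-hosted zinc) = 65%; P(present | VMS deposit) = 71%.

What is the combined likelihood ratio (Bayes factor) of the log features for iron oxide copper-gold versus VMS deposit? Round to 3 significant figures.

3.93

Take the product of per-log feature likelihoods under each hypothesis (using 1 − P(present | H) for each absent log feature), then divide.
  iron oxide copper-gold: (1 − 0.05) × 0.94 = 0.893
  VMS deposit: (1 − 0.68) × 0.71 = 0.2272
Bayes factor = 0.893 / 0.2272 ≈ 3.93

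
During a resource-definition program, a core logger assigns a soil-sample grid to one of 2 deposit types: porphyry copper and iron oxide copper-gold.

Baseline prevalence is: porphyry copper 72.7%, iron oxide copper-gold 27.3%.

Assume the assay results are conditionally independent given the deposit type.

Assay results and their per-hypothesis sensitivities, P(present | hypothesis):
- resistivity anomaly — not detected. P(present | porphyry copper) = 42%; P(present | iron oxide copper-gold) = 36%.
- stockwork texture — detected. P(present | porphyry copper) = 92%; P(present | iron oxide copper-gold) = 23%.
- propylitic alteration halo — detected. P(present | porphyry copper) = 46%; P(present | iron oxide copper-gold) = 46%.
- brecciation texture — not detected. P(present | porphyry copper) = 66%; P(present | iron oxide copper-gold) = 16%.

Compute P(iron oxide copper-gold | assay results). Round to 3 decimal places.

By Bayes' rule with conditional independence, the unnormalized weight for each hypothesis is prior × ∏ likelihoods (using 1 − P(present | H) for each absent assay result):
  porphyry copper: 0.727 × (1 − 0.42) × 0.92 × 0.46 × (1 − 0.66) = 0.060672
  iron oxide copper-gold: 0.273 × (1 − 0.36) × 0.23 × 0.46 × (1 − 0.16) = 0.015528
Marginal likelihood of the evidence = 0.0762.
P(iron oxide copper-gold | evidence) = 0.015528 / 0.0762 ≈ 0.204.

0.204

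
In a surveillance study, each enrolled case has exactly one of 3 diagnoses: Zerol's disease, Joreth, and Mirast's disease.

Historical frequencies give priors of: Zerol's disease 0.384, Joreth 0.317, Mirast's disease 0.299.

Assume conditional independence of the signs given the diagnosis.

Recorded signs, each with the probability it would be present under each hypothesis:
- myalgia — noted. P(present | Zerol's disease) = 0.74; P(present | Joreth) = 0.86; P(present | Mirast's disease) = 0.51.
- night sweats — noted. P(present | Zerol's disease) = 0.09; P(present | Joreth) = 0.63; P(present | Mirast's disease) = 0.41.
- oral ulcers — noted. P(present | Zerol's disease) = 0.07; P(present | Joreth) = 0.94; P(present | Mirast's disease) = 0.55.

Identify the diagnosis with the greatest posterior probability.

For each hypothesis, the unnormalized posterior weight is prior × product of the sign likelihoods:
  Zerol's disease: 0.384 × 0.74 × 0.09 × 0.07 = 0.0017902
  Joreth: 0.317 × 0.86 × 0.63 × 0.94 = 0.16145
  Mirast's disease: 0.299 × 0.51 × 0.41 × 0.55 = 0.034386
Normalizing constant Z = 0.0017902 + 0.16145 + 0.034386 = 0.19762.
P(Zerol's disease | evidence) ≈ 0.0017902 / 0.19762 ≈ 0.009
P(Joreth | evidence) ≈ 0.16145 / 0.19762 ≈ 0.817
P(Mirast's disease | evidence) ≈ 0.034386 / 0.19762 ≈ 0.174
The largest is 0.817, so Joreth is most probable.

Joreth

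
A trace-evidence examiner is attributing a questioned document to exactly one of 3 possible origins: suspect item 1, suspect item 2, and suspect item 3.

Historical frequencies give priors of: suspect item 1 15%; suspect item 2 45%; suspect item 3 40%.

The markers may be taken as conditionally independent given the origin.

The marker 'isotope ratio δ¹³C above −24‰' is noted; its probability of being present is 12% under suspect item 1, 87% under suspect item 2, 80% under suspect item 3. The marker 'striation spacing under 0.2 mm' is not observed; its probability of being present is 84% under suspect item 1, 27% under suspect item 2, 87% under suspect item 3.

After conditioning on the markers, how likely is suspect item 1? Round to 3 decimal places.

By Bayes' rule with conditional independence, the unnormalized weight for each hypothesis is prior × ∏ likelihoods (using 1 − P(present | H) for each absent marker):
  suspect item 1: 0.15 × 0.12 × (1 − 0.84) = 0.00288
  suspect item 2: 0.45 × 0.87 × (1 − 0.27) = 0.2858
  suspect item 3: 0.40 × 0.80 × (1 − 0.87) = 0.0416
The unnormalized weights sum to 0.33028.
P(suspect item 1 | evidence) = 0.00288 / 0.33028 ≈ 0.009.

0.009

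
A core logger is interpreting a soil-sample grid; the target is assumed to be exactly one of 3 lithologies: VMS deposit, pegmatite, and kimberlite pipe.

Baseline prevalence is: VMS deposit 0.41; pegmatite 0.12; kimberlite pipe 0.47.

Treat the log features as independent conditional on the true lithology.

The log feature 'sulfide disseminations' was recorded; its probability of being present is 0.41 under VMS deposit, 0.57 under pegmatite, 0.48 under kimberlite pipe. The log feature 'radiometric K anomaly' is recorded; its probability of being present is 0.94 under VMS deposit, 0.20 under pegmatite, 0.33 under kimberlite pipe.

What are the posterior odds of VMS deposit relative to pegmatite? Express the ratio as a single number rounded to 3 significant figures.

11.6

Unnormalized posterior weight (prior times the log feature likelihoods) for each of the two hypotheses:
  VMS deposit: 0.41 × 0.41 × 0.94 = 0.15801
  pegmatite: 0.12 × 0.57 × 0.20 = 0.01368
Posterior odds = 0.15801 / 0.01368 ≈ 11.6.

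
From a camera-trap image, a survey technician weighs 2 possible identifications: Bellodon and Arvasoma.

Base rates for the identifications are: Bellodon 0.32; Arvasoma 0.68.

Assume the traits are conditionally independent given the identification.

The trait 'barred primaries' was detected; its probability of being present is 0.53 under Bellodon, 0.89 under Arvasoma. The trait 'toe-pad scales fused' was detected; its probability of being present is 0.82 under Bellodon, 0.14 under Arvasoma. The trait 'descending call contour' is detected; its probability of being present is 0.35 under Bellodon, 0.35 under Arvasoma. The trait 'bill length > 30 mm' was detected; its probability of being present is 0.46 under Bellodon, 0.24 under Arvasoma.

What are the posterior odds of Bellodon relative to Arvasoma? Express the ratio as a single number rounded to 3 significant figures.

3.15

Unnormalized posterior weight (prior times the trait likelihoods) for each of the two hypotheses:
  Bellodon: 0.32 × 0.53 × 0.82 × 0.35 × 0.46 = 0.022391
  Arvasoma: 0.68 × 0.89 × 0.14 × 0.35 × 0.24 = 0.0071172
Odds(Bellodon : Arvasoma) = 0.022391 / 0.0071172 ≈ 3.15.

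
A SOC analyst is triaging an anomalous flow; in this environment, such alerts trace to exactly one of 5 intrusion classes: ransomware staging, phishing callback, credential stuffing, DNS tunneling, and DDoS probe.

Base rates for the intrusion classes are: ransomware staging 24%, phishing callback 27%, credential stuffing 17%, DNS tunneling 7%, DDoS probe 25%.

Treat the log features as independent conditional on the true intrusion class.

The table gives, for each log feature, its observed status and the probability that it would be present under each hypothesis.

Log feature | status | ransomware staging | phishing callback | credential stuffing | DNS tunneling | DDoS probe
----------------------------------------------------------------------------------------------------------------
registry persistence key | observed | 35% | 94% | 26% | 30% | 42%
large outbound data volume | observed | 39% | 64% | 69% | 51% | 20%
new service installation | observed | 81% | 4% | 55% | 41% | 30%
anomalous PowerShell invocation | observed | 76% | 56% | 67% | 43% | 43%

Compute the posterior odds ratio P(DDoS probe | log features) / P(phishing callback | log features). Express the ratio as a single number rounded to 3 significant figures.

The normalizing constant cancels in an odds ratio, so compute prior × likelihood for the two hypotheses only:
  DDoS probe: 0.25 × 0.42 × 0.20 × 0.30 × 0.43 = 0.002709
  phishing callback: 0.27 × 0.94 × 0.64 × 0.04 × 0.56 = 0.0036385
Posterior odds = 0.002709 / 0.0036385 ≈ 0.745.

0.745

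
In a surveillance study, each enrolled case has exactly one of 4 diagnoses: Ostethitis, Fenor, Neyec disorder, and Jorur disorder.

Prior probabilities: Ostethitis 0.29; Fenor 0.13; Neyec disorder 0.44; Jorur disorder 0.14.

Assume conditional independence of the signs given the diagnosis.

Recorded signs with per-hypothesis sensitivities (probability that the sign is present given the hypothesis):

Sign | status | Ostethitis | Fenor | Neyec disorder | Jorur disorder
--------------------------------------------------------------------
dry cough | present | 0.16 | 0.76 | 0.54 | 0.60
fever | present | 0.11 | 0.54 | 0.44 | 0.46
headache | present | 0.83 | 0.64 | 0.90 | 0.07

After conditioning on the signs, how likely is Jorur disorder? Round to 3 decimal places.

By Bayes' rule with conditional independence, the unnormalized weight for each hypothesis is prior × ∏ likelihoods:
  Ostethitis: 0.29 × 0.16 × 0.11 × 0.83 = 0.0042363
  Fenor: 0.13 × 0.76 × 0.54 × 0.64 = 0.034145
  Neyec disorder: 0.44 × 0.54 × 0.44 × 0.90 = 0.09409
  Jorur disorder: 0.14 × 0.60 × 0.46 × 0.07 = 0.0027048
Normalizing constant Z = 0.0042363 + 0.034145 + 0.09409 + 0.0027048 = 0.13518.
P(Jorur disorder | evidence) = 0.0027048 / 0.13518 ≈ 0.020.

0.020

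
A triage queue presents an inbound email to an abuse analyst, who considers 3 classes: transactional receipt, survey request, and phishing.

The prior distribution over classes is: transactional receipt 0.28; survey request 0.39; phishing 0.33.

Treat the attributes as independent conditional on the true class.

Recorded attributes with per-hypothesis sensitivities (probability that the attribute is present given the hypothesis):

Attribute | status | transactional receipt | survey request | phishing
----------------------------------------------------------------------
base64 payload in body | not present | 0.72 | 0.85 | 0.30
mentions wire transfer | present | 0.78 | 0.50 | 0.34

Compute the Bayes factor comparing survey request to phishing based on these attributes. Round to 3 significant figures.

The Bayes factor is the ratio of the joint likelihoods of the attribute pattern under the two hypotheses (using 1 − P(present | H) for each absent attribute).
  survey request: (1 − 0.85) × 0.50 = 0.075
  phishing: (1 − 0.30) × 0.34 = 0.238
Bayes factor = 0.075 / 0.238 ≈ 0.315

0.315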